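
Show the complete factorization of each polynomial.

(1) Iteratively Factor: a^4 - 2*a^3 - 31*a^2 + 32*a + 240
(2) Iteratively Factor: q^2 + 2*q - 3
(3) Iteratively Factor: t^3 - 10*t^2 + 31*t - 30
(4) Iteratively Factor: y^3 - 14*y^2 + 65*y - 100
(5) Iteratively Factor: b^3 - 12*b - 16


(1) = (a + 3)*(a^3 - 5*a^2 - 16*a + 80) = (a - 4)*(a + 3)*(a^2 - a - 20) = (a - 5)*(a - 4)*(a + 3)*(a + 4)
(2) = (q + 3)*(q - 1)
(3) = (t - 5)*(t^2 - 5*t + 6) = (t - 5)*(t - 2)*(t - 3)
(4) = (y - 5)*(y^2 - 9*y + 20) = (y - 5)*(y - 4)*(y - 5)
(5) = (b + 2)*(b^2 - 2*b - 8) = (b + 2)^2*(b - 4)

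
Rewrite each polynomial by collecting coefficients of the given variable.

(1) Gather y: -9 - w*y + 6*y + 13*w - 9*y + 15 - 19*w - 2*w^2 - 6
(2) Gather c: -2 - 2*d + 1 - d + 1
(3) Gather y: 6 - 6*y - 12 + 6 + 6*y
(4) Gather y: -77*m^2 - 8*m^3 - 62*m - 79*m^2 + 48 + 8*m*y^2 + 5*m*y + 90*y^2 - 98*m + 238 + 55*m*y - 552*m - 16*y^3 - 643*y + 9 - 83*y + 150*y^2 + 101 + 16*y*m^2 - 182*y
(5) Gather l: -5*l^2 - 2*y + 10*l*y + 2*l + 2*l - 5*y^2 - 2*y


(1) = -2*w^2 - 6*w + y*(-w - 3)
(2) = -3*d
(3) = 0
(4) = -8*m^3 - 156*m^2 - 712*m - 16*y^3 + y^2*(8*m + 240) + y*(16*m^2 + 60*m - 908) + 396
(5) = -5*l^2 + l*(10*y + 4) - 5*y^2 - 4*y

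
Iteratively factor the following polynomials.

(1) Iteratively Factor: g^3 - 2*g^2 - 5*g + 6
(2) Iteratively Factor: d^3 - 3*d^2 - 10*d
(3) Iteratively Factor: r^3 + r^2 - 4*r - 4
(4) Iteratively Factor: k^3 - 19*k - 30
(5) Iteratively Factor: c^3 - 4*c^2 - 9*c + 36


(1) = (g - 3)*(g^2 + g - 2) = (g - 3)*(g + 2)*(g - 1)
(2) = (d - 5)*(d^2 + 2*d) = (d - 5)*(d + 2)*(d)
(3) = (r + 1)*(r^2 - 4) = (r - 2)*(r + 1)*(r + 2)
(4) = (k + 2)*(k^2 - 2*k - 15) = (k + 2)*(k + 3)*(k - 5)
(5) = (c - 3)*(c^2 - c - 12) = (c - 3)*(c + 3)*(c - 4)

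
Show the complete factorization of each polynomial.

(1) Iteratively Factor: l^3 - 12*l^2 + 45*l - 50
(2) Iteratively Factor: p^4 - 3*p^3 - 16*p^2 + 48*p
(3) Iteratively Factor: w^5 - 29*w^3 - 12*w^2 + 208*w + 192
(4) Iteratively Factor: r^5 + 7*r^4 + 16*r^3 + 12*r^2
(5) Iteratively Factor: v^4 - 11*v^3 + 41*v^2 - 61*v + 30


(1) = (l - 5)*(l^2 - 7*l + 10) = (l - 5)*(l - 2)*(l - 5)
(2) = (p)*(p^3 - 3*p^2 - 16*p + 48) = p*(p - 3)*(p^2 - 16) = p*(p - 4)*(p - 3)*(p + 4)
(3) = (w + 1)*(w^4 - w^3 - 28*w^2 + 16*w + 192) = (w - 4)*(w + 1)*(w^3 + 3*w^2 - 16*w - 48) = (w - 4)*(w + 1)*(w + 4)*(w^2 - w - 12) = (w - 4)*(w + 1)*(w + 3)*(w + 4)*(w - 4)
(4) = (r + 2)*(r^4 + 5*r^3 + 6*r^2) = (r + 2)*(r + 3)*(r^3 + 2*r^2) = (r + 2)^2*(r + 3)*(r^2) = r*(r + 2)^2*(r + 3)*(r)
(5) = (v - 3)*(v^3 - 8*v^2 + 17*v - 10) = (v - 3)*(v - 1)*(v^2 - 7*v + 10) = (v - 3)*(v - 2)*(v - 1)*(v - 5)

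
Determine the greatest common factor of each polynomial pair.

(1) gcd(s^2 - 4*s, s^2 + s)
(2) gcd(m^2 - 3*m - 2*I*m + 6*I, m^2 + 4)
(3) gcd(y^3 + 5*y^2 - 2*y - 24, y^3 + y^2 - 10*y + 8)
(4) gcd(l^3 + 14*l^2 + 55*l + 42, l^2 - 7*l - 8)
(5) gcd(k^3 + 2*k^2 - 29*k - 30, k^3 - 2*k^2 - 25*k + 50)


(1) = gcd(s*(s - 4), s*(s + 1)) = s
(2) = gcd((m - 3)*(m - 2*I), (m - 2*I)*(m + 2*I)) = m - 2*I
(3) = y^2 + 2*y - 8
(4) = gcd((l + 1)*(l + 6)*(l + 7), (l - 8)*(l + 1)) = l + 1
(5) = gcd((k - 5)*(k + 1)*(k + 6), (k - 5)*(k - 2)*(k + 5)) = k - 5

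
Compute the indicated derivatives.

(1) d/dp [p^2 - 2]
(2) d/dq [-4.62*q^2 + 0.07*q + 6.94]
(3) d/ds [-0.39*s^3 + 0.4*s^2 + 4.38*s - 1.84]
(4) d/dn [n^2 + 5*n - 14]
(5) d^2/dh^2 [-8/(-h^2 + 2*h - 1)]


(1) = 2*p
(2) = 0.07 - 9.24*q
(3) = -1.17*s^2 + 0.8*s + 4.38
(4) = 2*n + 5
(5) = 48/(h^4 - 4*h^3 + 6*h^2 - 4*h + 1)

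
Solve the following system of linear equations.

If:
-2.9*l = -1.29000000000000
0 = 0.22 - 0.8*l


Then:
No Solution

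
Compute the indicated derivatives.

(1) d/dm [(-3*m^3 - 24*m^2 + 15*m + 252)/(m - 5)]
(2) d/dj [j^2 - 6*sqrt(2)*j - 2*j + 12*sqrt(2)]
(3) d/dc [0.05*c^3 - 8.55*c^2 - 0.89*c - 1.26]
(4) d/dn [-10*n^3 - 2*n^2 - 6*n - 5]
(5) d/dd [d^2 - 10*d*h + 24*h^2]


(1) = 3*(-2*m^3 + 7*m^2 + 80*m - 109)/(m^2 - 10*m + 25)
(2) = 2*j - 6*sqrt(2) - 2
(3) = 0.15*c^2 - 17.1*c - 0.89
(4) = -30*n^2 - 4*n - 6
(5) = 2*d - 10*h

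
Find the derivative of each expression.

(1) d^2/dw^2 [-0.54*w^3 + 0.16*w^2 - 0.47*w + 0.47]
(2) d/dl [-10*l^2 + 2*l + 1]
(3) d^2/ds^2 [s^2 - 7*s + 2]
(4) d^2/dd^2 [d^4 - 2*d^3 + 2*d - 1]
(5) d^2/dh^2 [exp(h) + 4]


(1) = 0.32 - 3.24*w
(2) = 2 - 20*l
(3) = 2
(4) = 12*d*(d - 1)
(5) = exp(h)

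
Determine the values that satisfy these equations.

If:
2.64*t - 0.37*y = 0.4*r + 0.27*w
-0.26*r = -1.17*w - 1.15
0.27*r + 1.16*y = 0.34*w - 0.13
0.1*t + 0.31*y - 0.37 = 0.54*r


Then:
r = -0.88
t = -0.29
w = -1.18
y = -0.25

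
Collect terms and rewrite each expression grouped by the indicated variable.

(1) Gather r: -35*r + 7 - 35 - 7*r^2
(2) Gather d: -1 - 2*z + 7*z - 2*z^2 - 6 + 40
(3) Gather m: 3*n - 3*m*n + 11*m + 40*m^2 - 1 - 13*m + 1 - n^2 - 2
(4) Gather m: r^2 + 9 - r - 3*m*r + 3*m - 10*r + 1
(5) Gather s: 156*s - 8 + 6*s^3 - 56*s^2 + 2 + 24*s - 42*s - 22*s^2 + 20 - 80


(1) = -7*r^2 - 35*r - 28
(2) = -2*z^2 + 5*z + 33
(3) = 40*m^2 + m*(-3*n - 2) - n^2 + 3*n - 2
(4) = m*(3 - 3*r) + r^2 - 11*r + 10
(5) = 6*s^3 - 78*s^2 + 138*s - 66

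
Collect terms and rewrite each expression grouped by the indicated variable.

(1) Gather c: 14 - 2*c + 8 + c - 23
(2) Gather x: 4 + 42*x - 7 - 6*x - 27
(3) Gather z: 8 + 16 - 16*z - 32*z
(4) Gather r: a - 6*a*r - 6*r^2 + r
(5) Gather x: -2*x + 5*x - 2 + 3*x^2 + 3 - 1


(1) = -c - 1
(2) = 36*x - 30
(3) = 24 - 48*z
(4) = a - 6*r^2 + r*(1 - 6*a)
(5) = 3*x^2 + 3*x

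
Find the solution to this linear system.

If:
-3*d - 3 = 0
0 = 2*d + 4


Then:
No Solution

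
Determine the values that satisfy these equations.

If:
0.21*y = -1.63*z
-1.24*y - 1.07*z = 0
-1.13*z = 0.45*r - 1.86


Then:
r = 4.13
y = 0.00
z = 0.00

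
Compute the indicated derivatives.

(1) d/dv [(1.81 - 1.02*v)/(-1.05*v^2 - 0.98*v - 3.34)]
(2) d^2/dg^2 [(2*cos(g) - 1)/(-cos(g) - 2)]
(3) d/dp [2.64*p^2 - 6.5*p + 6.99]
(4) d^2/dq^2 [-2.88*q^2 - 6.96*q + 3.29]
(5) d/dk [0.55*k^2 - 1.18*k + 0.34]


(1) = (-1.071*v^2 + 3.801*v + 5.1806)/(1.1025*v^4 + 2.058*v^3 + 7.9744*v^2 + 6.5464*v + 11.1556)
(2) = 5*(sin(g)^2 + 2*cos(g) + 1)/(cos(g) + 2)^3
(3) = 5.28*p - 6.5
(4) = -5.76000000000000
(5) = 1.1*k - 1.18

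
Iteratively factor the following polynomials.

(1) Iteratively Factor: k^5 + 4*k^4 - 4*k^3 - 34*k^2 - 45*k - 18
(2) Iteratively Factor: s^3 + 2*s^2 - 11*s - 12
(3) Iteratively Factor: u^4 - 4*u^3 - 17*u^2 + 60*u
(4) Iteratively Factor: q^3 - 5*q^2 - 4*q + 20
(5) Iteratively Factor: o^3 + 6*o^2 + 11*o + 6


(1) = (k + 1)*(k^4 + 3*k^3 - 7*k^2 - 27*k - 18) = (k + 1)^2*(k^3 + 2*k^2 - 9*k - 18) = (k + 1)^2*(k + 2)*(k^2 - 9) = (k + 1)^2*(k + 2)*(k + 3)*(k - 3)
(2) = (s + 4)*(s^2 - 2*s - 3) = (s + 1)*(s + 4)*(s - 3)
(3) = (u - 3)*(u^3 - u^2 - 20*u) = (u - 5)*(u - 3)*(u^2 + 4*u) = (u - 5)*(u - 3)*(u + 4)*(u)
(4) = (q - 5)*(q^2 - 4) = (q - 5)*(q - 2)*(q + 2)
(5) = (o + 2)*(o^2 + 4*o + 3) = (o + 1)*(o + 2)*(o + 3)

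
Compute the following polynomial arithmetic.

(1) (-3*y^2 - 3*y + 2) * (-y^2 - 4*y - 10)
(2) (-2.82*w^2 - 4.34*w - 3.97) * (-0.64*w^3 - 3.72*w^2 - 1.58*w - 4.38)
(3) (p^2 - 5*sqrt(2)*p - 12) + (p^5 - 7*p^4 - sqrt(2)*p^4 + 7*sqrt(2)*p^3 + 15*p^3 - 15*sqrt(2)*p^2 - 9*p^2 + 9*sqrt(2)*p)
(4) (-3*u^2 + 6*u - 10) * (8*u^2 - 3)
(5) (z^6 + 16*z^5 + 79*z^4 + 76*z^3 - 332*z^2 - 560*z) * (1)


(1) = 3*y^4 + 15*y^3 + 40*y^2 + 22*y - 20
(2) = 1.8048*w^5 + 13.268*w^4 + 23.1412*w^3 + 33.9772*w^2 + 25.2818*w + 17.3886
(3) = p^5 - 7*p^4 - sqrt(2)*p^4 + 7*sqrt(2)*p^3 + 15*p^3 - 15*sqrt(2)*p^2 - 8*p^2 + 4*sqrt(2)*p - 12
(4) = -24*u^4 + 48*u^3 - 71*u^2 - 18*u + 30
(5) = z^6 + 16*z^5 + 79*z^4 + 76*z^3 - 332*z^2 - 560*z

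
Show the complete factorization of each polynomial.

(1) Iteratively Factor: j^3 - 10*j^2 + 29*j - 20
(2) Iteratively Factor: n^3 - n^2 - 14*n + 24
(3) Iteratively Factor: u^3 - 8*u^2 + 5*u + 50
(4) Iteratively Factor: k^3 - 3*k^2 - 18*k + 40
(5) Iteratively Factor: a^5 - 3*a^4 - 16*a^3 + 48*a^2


(1) = (j - 1)*(j^2 - 9*j + 20) = (j - 4)*(j - 1)*(j - 5)
(2) = (n - 3)*(n^2 + 2*n - 8) = (n - 3)*(n - 2)*(n + 4)
(3) = (u + 2)*(u^2 - 10*u + 25) = (u - 5)*(u + 2)*(u - 5)
(4) = (k + 4)*(k^2 - 7*k + 10) = (k - 5)*(k + 4)*(k - 2)
(5) = (a - 3)*(a^4 - 16*a^2) = a*(a - 3)*(a^3 - 16*a) = a^2*(a - 3)*(a^2 - 16) = a^2*(a - 4)*(a - 3)*(a + 4)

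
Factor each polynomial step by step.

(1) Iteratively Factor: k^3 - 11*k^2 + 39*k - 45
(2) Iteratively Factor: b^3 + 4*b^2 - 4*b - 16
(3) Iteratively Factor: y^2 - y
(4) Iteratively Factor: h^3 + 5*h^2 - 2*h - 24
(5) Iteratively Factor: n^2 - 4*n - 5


(1) = (k - 3)*(k^2 - 8*k + 15) = (k - 3)^2*(k - 5)
(2) = (b + 2)*(b^2 + 2*b - 8) = (b - 2)*(b + 2)*(b + 4)
(3) = (y)*(y - 1)
(4) = (h + 4)*(h^2 + h - 6) = (h + 3)*(h + 4)*(h - 2)
(5) = (n + 1)*(n - 5)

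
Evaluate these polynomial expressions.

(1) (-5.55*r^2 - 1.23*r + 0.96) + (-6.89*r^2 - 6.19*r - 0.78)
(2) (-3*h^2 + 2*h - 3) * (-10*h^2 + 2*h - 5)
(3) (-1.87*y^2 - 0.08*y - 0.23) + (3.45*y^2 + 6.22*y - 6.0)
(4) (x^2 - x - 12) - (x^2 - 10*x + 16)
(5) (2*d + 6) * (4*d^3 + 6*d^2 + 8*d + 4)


(1) = -12.44*r^2 - 7.42*r + 0.18
(2) = 30*h^4 - 26*h^3 + 49*h^2 - 16*h + 15
(3) = 1.58*y^2 + 6.14*y - 6.23
(4) = 9*x - 28
(5) = 8*d^4 + 36*d^3 + 52*d^2 + 56*d + 24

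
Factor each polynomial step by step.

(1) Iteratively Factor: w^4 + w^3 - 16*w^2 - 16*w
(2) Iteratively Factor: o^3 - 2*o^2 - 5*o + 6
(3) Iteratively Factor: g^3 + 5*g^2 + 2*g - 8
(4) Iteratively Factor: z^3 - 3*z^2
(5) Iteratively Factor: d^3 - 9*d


(1) = (w)*(w^3 + w^2 - 16*w - 16) = w*(w - 4)*(w^2 + 5*w + 4) = w*(w - 4)*(w + 4)*(w + 1)
(2) = (o - 3)*(o^2 + o - 2) = (o - 3)*(o - 1)*(o + 2)
(3) = (g + 2)*(g^2 + 3*g - 4) = (g - 1)*(g + 2)*(g + 4)
(4) = (z - 3)*(z^2) = z*(z - 3)*(z)
(5) = (d + 3)*(d^2 - 3*d) = d*(d + 3)*(d - 3)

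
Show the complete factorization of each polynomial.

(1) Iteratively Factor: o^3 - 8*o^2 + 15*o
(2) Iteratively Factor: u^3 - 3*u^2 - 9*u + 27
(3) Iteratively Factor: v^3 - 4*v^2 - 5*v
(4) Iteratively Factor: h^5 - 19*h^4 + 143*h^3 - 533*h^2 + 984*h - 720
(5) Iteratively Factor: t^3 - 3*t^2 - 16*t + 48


(1) = (o)*(o^2 - 8*o + 15) = o*(o - 3)*(o - 5)
(2) = (u - 3)*(u^2 - 9) = (u - 3)^2*(u + 3)
(3) = (v - 5)*(v^2 + v) = v*(v - 5)*(v + 1)
(4) = (h - 4)*(h^4 - 15*h^3 + 83*h^2 - 201*h + 180) = (h - 4)*(h - 3)*(h^3 - 12*h^2 + 47*h - 60) = (h - 4)^2*(h - 3)*(h^2 - 8*h + 15) = (h - 5)*(h - 4)^2*(h - 3)*(h - 3)
(5) = (t - 3)*(t^2 - 16) = (t - 3)*(t + 4)*(t - 4)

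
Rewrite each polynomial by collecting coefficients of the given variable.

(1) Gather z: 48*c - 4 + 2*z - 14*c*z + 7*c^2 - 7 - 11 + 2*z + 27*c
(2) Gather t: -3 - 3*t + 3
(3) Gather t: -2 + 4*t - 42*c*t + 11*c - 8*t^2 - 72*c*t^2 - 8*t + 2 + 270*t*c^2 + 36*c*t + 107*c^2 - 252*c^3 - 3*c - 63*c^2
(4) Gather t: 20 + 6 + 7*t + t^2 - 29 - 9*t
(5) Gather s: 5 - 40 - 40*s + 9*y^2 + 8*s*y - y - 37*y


(1) = 7*c^2 + 75*c + z*(4 - 14*c) - 22
(2) = -3*t
(3) = -252*c^3 + 44*c^2 + 8*c + t^2*(-72*c - 8) + t*(270*c^2 - 6*c - 4)
(4) = t^2 - 2*t - 3
(5) = s*(8*y - 40) + 9*y^2 - 38*y - 35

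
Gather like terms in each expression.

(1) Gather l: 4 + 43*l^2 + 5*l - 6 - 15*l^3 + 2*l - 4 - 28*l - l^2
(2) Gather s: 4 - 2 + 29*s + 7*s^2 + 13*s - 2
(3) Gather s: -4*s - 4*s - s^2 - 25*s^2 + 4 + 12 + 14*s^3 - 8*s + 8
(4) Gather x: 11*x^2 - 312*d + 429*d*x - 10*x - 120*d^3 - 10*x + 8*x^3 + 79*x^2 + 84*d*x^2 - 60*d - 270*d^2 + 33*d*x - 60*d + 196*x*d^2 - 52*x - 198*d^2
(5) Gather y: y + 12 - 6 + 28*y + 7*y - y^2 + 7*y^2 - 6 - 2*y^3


(1) = -15*l^3 + 42*l^2 - 21*l - 6
(2) = 7*s^2 + 42*s
(3) = 14*s^3 - 26*s^2 - 16*s + 24
(4) = -120*d^3 - 468*d^2 - 432*d + 8*x^3 + x^2*(84*d + 90) + x*(196*d^2 + 462*d - 72)
(5) = -2*y^3 + 6*y^2 + 36*y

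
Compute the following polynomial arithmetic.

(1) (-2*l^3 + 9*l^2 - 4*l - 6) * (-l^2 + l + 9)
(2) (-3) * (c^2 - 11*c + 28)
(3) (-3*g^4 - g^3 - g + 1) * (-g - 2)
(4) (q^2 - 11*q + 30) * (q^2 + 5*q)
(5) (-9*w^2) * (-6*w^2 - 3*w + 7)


(1) = 2*l^5 - 11*l^4 - 5*l^3 + 83*l^2 - 42*l - 54
(2) = -3*c^2 + 33*c - 84
(3) = 3*g^5 + 7*g^4 + 2*g^3 + g^2 + g - 2
(4) = q^4 - 6*q^3 - 25*q^2 + 150*q
(5) = 54*w^4 + 27*w^3 - 63*w^2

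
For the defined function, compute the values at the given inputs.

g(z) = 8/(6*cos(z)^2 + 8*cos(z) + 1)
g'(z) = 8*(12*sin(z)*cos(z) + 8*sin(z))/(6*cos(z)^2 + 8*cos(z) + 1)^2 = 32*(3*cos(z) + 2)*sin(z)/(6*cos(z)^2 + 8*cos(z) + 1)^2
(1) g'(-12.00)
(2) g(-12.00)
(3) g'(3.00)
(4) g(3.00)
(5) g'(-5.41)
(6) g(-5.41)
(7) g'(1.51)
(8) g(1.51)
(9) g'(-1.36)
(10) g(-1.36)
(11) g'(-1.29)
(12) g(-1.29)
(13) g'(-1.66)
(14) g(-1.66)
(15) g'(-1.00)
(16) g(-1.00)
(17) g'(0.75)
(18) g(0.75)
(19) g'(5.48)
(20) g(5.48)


(1) = 0.54
(2) = 0.67
(3) = -4.05
(4) = -7.70
(5) = 1.30
(6) = 0.93
(7) = 30.64
(8) = 5.30
(9) = -9.53
(10) = 2.72
(11) = -6.44
(12) = 2.18
(13) = -492.31
(14) = 23.89
(15) = -1.95
(16) = 1.13
(17) = 0.90
(18) = 0.79
(19) = -1.05
(20) = 0.85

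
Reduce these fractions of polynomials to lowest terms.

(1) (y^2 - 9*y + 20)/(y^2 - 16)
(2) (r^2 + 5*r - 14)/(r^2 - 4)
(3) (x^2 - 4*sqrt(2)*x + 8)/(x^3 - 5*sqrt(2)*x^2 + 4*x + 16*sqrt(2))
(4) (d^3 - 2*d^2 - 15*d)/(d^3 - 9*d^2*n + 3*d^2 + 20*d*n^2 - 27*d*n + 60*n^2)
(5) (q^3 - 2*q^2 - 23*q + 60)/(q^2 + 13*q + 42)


(1) = (y - 5)/(y + 4)
(2) = (r + 7)/(r + 2)
(3) = (x - 2*sqrt(2))/(x^2 - 3*sqrt(2)*x - 8)
(4) = (d^2 - 5*d)/(d^2 - 9*d*n + 20*n^2)
(5) = (q^3 - 2*q^2 - 23*q + 60)/(q^2 + 13*q + 42)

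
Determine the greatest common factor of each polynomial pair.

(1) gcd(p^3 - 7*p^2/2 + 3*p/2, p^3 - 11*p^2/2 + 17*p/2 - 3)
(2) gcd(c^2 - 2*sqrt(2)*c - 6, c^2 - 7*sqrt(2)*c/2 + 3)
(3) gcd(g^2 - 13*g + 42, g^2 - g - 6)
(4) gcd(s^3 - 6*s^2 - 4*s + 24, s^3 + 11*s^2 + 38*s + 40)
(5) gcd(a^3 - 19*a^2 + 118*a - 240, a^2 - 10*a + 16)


(1) = gcd(p*(p - 3)*(p - 1/2), (p - 3)*(p - 2)*(p - 1/2)) = p^2 - 7*p/2 + 3/2
(2) = c - 3*sqrt(2)
(3) = gcd((g - 7)*(g - 6), (g - 3)*(g + 2)) = 1
(4) = s + 2
(5) = a - 8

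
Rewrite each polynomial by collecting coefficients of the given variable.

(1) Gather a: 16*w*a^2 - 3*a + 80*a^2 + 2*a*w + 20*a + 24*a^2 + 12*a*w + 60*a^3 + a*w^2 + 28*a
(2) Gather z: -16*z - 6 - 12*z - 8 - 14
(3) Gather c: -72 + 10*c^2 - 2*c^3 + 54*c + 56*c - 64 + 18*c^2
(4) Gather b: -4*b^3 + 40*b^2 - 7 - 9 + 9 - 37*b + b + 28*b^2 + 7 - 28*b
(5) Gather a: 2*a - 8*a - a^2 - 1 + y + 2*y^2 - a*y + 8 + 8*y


(1) = 60*a^3 + a^2*(16*w + 104) + a*(w^2 + 14*w + 45)
(2) = -28*z - 28
(3) = -2*c^3 + 28*c^2 + 110*c - 136
(4) = -4*b^3 + 68*b^2 - 64*b
(5) = -a^2 + a*(-y - 6) + 2*y^2 + 9*y + 7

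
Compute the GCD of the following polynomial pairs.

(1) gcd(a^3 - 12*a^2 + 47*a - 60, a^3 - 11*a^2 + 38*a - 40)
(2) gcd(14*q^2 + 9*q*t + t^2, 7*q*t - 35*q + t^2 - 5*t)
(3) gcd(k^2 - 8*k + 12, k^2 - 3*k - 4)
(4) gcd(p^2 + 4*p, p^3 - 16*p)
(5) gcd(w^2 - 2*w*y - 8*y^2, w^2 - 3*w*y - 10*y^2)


(1) = a^2 - 9*a + 20
(2) = 7*q + t
(3) = 1
(4) = p^2 + 4*p
(5) = w + 2*y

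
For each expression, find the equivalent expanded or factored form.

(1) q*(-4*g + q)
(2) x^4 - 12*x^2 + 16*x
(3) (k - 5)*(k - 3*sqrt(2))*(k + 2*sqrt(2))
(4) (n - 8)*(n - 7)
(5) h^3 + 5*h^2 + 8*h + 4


(1) = -4*g*q + q^2
(2) = x*(x - 2)^2*(x + 4)
(3) = k^3 - 5*k^2 - sqrt(2)*k^2 - 12*k + 5*sqrt(2)*k + 60
(4) = n^2 - 15*n + 56
(5) = (h + 1)*(h + 2)^2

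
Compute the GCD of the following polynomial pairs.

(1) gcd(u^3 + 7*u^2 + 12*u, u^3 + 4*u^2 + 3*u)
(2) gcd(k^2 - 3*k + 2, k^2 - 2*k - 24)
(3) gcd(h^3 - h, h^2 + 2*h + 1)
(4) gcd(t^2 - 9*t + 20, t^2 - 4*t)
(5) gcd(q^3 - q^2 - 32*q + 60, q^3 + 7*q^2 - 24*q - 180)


(1) = u^2 + 3*u
(2) = 1
(3) = h + 1
(4) = t - 4
(5) = gcd((q - 5)*(q - 2)*(q + 6), (q - 5)*(q + 6)^2) = q^2 + q - 30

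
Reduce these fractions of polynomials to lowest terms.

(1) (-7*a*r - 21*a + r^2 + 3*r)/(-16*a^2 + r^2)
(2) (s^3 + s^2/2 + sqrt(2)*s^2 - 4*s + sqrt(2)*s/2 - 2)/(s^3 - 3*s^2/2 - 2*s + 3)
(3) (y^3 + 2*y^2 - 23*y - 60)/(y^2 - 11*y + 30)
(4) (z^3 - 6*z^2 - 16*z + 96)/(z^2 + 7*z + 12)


(1) = (-7*a*r - 21*a + r^2 + 3*r)/(-16*a^2 + r^2)
(2) = (4*s^2 + s*(2 + 8*sqrt(2)) + 4*sqrt(2))/(4*s^2 + s*(-6 + 4*sqrt(2)) - 6*sqrt(2))
(3) = (y^2 + 7*y + 12)/(y - 6)
(4) = (z^2 - 10*z + 24)/(z + 3)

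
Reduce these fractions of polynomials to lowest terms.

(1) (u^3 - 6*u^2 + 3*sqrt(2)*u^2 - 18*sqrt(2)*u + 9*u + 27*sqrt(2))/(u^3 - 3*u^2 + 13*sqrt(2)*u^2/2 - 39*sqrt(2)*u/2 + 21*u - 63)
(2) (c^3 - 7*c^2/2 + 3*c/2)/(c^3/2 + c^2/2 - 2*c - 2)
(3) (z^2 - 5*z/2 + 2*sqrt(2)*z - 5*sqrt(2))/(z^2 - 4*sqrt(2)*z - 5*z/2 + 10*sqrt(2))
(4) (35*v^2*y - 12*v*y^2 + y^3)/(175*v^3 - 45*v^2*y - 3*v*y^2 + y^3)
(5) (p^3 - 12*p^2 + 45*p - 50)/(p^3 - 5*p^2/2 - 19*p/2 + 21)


(1) = (2*u - 6)/(2*u + 7*sqrt(2))
(2) = (2*c^3 - 7*c^2 + 3*c)/(c^3 + c^2 - 4*c - 4)
(3) = (4*z + 8*sqrt(2))/(4*z - 16*sqrt(2))
(4) = (-7*v*y + y^2)/(-35*v^2 + 2*v*y + y^2)
(5) = (2*p^2 - 20*p + 50)/(2*p^2 - p - 21)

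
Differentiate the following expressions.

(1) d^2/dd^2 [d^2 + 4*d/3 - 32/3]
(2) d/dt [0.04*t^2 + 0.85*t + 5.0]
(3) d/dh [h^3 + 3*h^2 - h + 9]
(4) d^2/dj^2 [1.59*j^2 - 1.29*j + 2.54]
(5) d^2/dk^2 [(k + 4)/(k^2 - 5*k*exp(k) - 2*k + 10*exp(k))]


(1) = 2
(2) = 0.08*t + 0.85
(3) = 3*h^2 + 6*h - 1
(4) = 3.18000000000000
(5) = (2*(k + 4)*(5*k*exp(k) - 2*k - 5*exp(k) + 2)^2 + (k^2 - 5*k*exp(k) - 2*k + 10*exp(k))*(10*k*exp(k) - 4*k + (k + 4)*(5*k*exp(k) - 2) - 10*exp(k) + 4))/(k^2 - 5*k*exp(k) - 2*k + 10*exp(k))^3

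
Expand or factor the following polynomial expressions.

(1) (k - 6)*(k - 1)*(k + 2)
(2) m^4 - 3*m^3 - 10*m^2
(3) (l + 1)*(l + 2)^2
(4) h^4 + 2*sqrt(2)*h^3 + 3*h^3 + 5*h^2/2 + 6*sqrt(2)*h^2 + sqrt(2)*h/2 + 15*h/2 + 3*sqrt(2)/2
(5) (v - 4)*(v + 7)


(1) = k^3 - 5*k^2 - 8*k + 12
(2) = m^2*(m - 5)*(m + 2)
(3) = l^3 + 5*l^2 + 8*l + 4
(4) = (h + 3)*(h + sqrt(2)/2)*(sqrt(2)*h/2 + 1)*(sqrt(2)*h + 1)
(5) = v^2 + 3*v - 28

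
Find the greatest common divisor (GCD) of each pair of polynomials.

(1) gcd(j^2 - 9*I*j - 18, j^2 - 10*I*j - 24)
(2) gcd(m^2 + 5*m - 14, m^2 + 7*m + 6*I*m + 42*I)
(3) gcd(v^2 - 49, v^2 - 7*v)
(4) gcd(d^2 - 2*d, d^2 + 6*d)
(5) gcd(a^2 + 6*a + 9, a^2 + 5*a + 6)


(1) = j - 6*I
(2) = gcd((m - 2)*(m + 7), (m + 7)*(m + 6*I)) = m + 7
(3) = v - 7
(4) = d
(5) = gcd((a + 3)^2, (a + 2)*(a + 3)) = a + 3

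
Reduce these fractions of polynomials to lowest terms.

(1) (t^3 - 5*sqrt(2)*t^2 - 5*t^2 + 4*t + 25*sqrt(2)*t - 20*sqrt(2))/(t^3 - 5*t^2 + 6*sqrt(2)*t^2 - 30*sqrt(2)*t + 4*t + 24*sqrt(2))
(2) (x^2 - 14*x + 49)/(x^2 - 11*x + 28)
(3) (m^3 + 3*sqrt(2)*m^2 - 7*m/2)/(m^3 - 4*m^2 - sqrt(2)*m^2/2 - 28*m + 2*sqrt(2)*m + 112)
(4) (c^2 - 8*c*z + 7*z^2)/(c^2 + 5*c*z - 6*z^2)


(1) = (t - 5*sqrt(2))/(t + 6*sqrt(2))
(2) = (x - 7)/(x - 4)
(3) = (4*m^2 - 2*sqrt(2)*m)/(4*m^2 + m*(-16*sqrt(2) - 16) + 64*sqrt(2))
(4) = (c - 7*z)/(c + 6*z)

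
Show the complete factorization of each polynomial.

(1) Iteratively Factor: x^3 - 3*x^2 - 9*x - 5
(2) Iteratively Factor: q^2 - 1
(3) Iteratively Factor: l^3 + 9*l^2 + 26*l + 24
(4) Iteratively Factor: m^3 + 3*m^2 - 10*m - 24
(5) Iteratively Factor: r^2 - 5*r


(1) = (x - 5)*(x^2 + 2*x + 1) = (x - 5)*(x + 1)*(x + 1)
(2) = (q + 1)*(q - 1)
(3) = (l + 2)*(l^2 + 7*l + 12) = (l + 2)*(l + 4)*(l + 3)
(4) = (m - 3)*(m^2 + 6*m + 8) = (m - 3)*(m + 4)*(m + 2)
(5) = (r)*(r - 5)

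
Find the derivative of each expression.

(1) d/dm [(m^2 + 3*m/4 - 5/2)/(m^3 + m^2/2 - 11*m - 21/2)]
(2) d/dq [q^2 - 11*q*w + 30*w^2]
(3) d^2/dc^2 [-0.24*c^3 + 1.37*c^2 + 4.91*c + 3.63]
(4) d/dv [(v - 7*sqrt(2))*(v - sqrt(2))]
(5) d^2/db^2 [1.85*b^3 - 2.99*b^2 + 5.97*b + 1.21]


(1) = (-8*m^4 - 12*m^3 - 31*m^2 - 148*m - 283)/(2*(4*m^6 + 4*m^5 - 87*m^4 - 128*m^3 + 442*m^2 + 924*m + 441))
(2) = 2*q - 11*w
(3) = 2.74 - 1.44*c
(4) = 2*v - 8*sqrt(2)
(5) = 11.1*b - 5.98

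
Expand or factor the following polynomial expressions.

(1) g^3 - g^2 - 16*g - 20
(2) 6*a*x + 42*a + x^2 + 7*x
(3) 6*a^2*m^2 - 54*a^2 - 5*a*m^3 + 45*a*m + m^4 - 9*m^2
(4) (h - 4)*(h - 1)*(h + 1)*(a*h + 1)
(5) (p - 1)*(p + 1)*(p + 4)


(1) = (g - 5)*(g + 2)^2
(2) = (6*a + x)*(x + 7)
(3) = (-3*a + m)*(-2*a + m)*(m - 3)*(m + 3)
(4) = a*h^4 - 4*a*h^3 - a*h^2 + 4*a*h + h^3 - 4*h^2 - h + 4
(5) = p^3 + 4*p^2 - p - 4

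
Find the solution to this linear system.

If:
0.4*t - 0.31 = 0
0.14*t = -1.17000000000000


Then:
No Solution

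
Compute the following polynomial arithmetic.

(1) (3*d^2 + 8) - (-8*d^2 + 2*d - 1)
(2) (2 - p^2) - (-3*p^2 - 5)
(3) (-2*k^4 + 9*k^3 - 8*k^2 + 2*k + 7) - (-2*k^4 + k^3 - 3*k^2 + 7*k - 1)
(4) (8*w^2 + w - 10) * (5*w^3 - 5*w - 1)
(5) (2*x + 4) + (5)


(1) = 11*d^2 - 2*d + 9
(2) = 2*p^2 + 7
(3) = 8*k^3 - 5*k^2 - 5*k + 8
(4) = 40*w^5 + 5*w^4 - 90*w^3 - 13*w^2 + 49*w + 10
(5) = 2*x + 9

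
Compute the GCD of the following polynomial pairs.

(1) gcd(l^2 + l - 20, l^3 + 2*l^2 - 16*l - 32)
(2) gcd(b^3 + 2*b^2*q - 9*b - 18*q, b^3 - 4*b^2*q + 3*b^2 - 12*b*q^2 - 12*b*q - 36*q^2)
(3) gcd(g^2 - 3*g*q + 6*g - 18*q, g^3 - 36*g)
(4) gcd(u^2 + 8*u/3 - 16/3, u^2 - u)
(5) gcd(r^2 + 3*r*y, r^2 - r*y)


(1) = gcd((l - 4)*(l + 5), (l - 4)*(l + 2)*(l + 4)) = l - 4
(2) = gcd((b - 3)*(b + 3)*(b + 2*q), (b + 3)*(b - 6*q)*(b + 2*q)) = b^2 + 2*b*q + 3*b + 6*q
(3) = gcd((g + 6)*(g - 3*q), g*(g - 6)*(g + 6)) = g + 6
(4) = 1
(5) = r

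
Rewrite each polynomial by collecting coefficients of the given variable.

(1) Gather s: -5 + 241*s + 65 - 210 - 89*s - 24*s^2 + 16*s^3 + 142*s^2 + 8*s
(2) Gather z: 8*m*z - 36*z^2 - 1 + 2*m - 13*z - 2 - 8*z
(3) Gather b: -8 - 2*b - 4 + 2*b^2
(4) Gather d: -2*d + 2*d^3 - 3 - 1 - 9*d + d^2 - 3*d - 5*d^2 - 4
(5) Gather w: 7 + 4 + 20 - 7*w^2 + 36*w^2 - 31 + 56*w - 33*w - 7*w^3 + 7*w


(1) = 16*s^3 + 118*s^2 + 160*s - 150
(2) = 2*m - 36*z^2 + z*(8*m - 21) - 3
(3) = 2*b^2 - 2*b - 12
(4) = 2*d^3 - 4*d^2 - 14*d - 8
(5) = -7*w^3 + 29*w^2 + 30*w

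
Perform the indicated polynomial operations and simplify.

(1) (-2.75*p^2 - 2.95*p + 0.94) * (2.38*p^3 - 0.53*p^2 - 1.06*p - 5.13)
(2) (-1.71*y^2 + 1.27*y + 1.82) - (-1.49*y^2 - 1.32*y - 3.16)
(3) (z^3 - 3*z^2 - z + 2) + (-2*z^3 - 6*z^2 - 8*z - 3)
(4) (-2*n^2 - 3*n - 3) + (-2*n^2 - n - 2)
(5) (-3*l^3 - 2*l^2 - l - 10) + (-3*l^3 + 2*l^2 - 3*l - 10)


(1) = -6.545*p^5 - 5.5635*p^4 + 6.7157*p^3 + 16.7363*p^2 + 14.1371*p - 4.8222
(2) = -0.22*y^2 + 2.59*y + 4.98
(3) = -z^3 - 9*z^2 - 9*z - 1
(4) = -4*n^2 - 4*n - 5
(5) = -6*l^3 - 4*l - 20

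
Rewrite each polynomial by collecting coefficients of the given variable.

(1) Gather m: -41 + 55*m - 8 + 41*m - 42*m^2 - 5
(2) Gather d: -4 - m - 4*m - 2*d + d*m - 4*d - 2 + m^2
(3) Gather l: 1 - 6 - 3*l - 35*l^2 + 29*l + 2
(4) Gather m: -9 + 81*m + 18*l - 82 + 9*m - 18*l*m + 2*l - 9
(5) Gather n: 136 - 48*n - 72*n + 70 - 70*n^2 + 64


(1) = -42*m^2 + 96*m - 54
(2) = d*(m - 6) + m^2 - 5*m - 6
(3) = -35*l^2 + 26*l - 3
(4) = 20*l + m*(90 - 18*l) - 100
(5) = -70*n^2 - 120*n + 270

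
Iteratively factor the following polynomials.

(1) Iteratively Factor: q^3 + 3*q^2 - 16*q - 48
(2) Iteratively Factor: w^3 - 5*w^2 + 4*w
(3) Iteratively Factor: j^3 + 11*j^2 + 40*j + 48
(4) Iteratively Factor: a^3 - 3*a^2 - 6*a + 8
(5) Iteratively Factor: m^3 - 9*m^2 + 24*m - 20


(1) = (q + 4)*(q^2 - q - 12) = (q - 4)*(q + 4)*(q + 3)
(2) = (w)*(w^2 - 5*w + 4) = w*(w - 1)*(w - 4)
(3) = (j + 4)*(j^2 + 7*j + 12) = (j + 4)^2*(j + 3)
(4) = (a - 4)*(a^2 + a - 2) = (a - 4)*(a - 1)*(a + 2)
(5) = (m - 2)*(m^2 - 7*m + 10) = (m - 2)^2*(m - 5)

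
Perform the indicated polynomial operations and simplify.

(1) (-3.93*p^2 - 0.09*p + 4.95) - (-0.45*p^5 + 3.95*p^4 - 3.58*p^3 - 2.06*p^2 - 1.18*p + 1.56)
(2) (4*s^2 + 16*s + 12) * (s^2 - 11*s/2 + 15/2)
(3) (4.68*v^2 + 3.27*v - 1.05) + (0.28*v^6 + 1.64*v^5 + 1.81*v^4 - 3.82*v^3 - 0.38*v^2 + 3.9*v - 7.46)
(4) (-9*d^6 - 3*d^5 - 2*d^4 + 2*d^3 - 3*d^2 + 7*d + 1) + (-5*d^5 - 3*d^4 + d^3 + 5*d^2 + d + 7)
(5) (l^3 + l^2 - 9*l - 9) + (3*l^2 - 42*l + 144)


(1) = 0.45*p^5 - 3.95*p^4 + 3.58*p^3 - 1.87*p^2 + 1.09*p + 3.39
(2) = 4*s^4 - 6*s^3 - 46*s^2 + 54*s + 90
(3) = 0.28*v^6 + 1.64*v^5 + 1.81*v^4 - 3.82*v^3 + 4.3*v^2 + 7.17*v - 8.51
(4) = -9*d^6 - 8*d^5 - 5*d^4 + 3*d^3 + 2*d^2 + 8*d + 8
(5) = l^3 + 4*l^2 - 51*l + 135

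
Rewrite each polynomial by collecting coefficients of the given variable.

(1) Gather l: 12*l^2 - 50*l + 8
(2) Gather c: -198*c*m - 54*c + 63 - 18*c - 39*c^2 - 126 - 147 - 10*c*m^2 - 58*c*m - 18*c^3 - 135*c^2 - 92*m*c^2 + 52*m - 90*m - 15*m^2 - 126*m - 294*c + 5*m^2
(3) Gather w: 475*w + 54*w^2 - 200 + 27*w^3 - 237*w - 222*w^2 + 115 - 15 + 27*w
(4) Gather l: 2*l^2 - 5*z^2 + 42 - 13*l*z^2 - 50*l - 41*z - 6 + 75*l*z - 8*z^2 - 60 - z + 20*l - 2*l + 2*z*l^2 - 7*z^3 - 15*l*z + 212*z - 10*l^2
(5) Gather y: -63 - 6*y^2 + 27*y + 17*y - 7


(1) = 12*l^2 - 50*l + 8
(2) = -18*c^3 + c^2*(-92*m - 174) + c*(-10*m^2 - 256*m - 366) - 10*m^2 - 164*m - 210
(3) = 27*w^3 - 168*w^2 + 265*w - 100
(4) = l^2*(2*z - 8) + l*(-13*z^2 + 60*z - 32) - 7*z^3 - 13*z^2 + 170*z - 24
(5) = -6*y^2 + 44*y - 70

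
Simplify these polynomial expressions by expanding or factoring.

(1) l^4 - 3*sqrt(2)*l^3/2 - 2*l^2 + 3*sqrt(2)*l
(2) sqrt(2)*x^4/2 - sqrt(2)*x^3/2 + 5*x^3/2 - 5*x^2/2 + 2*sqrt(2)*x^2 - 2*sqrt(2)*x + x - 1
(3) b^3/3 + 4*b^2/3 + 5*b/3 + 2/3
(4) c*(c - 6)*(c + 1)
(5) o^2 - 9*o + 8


(1) = l*(l - 3*sqrt(2)/2)*(l - sqrt(2))*(l + sqrt(2))
(2) = (x - 1)*(x + sqrt(2)/2)*(x + sqrt(2))*(sqrt(2)*x/2 + 1)
(3) = (b/3 + 1/3)*(b + 1)*(b + 2)
(4) = c^3 - 5*c^2 - 6*c
(5) = (o - 8)*(o - 1)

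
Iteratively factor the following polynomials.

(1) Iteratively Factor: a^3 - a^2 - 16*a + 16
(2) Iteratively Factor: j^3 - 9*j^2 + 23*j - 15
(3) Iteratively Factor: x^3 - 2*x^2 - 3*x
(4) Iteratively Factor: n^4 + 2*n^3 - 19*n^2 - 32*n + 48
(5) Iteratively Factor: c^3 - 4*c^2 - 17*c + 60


(1) = (a + 4)*(a^2 - 5*a + 4) = (a - 4)*(a + 4)*(a - 1)
(2) = (j - 5)*(j^2 - 4*j + 3) = (j - 5)*(j - 3)*(j - 1)
(3) = (x + 1)*(x^2 - 3*x) = x*(x + 1)*(x - 3)
(4) = (n + 3)*(n^3 - n^2 - 16*n + 16) = (n - 4)*(n + 3)*(n^2 + 3*n - 4) = (n - 4)*(n - 1)*(n + 3)*(n + 4)
(5) = (c - 5)*(c^2 + c - 12) = (c - 5)*(c - 3)*(c + 4)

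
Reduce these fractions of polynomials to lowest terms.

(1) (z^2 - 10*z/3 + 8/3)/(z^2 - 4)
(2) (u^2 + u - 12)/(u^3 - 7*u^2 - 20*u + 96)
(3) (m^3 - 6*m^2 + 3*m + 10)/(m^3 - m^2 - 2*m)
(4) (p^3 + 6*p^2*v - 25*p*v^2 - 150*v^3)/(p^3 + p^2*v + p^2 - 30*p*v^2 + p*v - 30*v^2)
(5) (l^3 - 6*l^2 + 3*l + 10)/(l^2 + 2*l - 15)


(1) = (3*z - 4)/(3*z + 6)
(2) = 1/(u - 8)
(3) = (m - 5)/m
(4) = (p + 5*v)/(p + 1)
(5) = (l^3 - 6*l^2 + 3*l + 10)/(l^2 + 2*l - 15)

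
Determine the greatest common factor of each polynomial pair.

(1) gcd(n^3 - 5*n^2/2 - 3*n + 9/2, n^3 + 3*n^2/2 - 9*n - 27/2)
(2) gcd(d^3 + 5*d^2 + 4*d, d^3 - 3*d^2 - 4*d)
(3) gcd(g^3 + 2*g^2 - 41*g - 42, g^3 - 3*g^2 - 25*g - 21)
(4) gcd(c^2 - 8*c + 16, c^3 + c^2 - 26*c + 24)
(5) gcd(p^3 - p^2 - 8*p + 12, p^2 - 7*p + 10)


(1) = gcd((n - 3)*(n - 1)*(n + 3/2), (n - 3)*(n + 3/2)*(n + 3)) = n^2 - 3*n/2 - 9/2
(2) = gcd(d*(d + 1)*(d + 4), d*(d - 4)*(d + 1)) = d^2 + d
(3) = gcd((g - 6)*(g + 1)*(g + 7), (g - 7)*(g + 1)*(g + 3)) = g + 1
(4) = c - 4
(5) = p - 2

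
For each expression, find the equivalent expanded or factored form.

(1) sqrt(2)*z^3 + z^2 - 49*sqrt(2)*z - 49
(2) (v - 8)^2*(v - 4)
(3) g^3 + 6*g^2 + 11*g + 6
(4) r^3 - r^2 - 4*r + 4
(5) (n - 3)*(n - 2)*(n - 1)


(1) = (z - 7)*(z + 7)*(sqrt(2)*z + 1)
(2) = v^3 - 20*v^2 + 128*v - 256
(3) = (g + 1)*(g + 2)*(g + 3)
(4) = (r - 2)*(r - 1)*(r + 2)
(5) = n^3 - 6*n^2 + 11*n - 6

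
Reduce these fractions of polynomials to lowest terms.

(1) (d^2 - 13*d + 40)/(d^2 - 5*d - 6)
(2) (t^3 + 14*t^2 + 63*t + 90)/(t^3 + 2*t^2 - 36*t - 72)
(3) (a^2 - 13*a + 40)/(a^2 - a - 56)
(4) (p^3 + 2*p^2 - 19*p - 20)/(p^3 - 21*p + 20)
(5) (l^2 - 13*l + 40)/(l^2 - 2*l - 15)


(1) = (d^2 - 13*d + 40)/(d^2 - 5*d - 6)
(2) = (t^2 + 8*t + 15)/(t^2 - 4*t - 12)
(3) = (a - 5)/(a + 7)
(4) = (p + 1)/(p - 1)
(5) = (l - 8)/(l + 3)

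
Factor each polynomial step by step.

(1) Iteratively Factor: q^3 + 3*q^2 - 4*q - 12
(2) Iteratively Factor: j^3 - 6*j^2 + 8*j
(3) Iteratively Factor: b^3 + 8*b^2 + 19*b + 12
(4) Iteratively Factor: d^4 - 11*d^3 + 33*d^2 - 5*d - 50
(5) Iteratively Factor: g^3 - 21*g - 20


(1) = (q + 2)*(q^2 + q - 6) = (q + 2)*(q + 3)*(q - 2)
(2) = (j - 2)*(j^2 - 4*j) = (j - 4)*(j - 2)*(j)
(3) = (b + 3)*(b^2 + 5*b + 4) = (b + 3)*(b + 4)*(b + 1)
(4) = (d - 2)*(d^3 - 9*d^2 + 15*d + 25) = (d - 5)*(d - 2)*(d^2 - 4*d - 5) = (d - 5)^2*(d - 2)*(d + 1)
(5) = (g - 5)*(g^2 + 5*g + 4) = (g - 5)*(g + 1)*(g + 4)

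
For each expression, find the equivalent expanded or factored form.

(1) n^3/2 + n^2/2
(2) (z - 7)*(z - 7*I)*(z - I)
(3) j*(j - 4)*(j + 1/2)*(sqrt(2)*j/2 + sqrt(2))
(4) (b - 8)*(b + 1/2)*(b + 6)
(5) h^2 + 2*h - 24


(1) = n^2*(n/2 + 1/2)
(2) = z^3 - 7*z^2 - 8*I*z^2 - 7*z + 56*I*z + 49
(3) = sqrt(2)*j^4/2 - 3*sqrt(2)*j^3/4 - 9*sqrt(2)*j^2/2 - 2*sqrt(2)*j
(4) = b^3 - 3*b^2/2 - 49*b - 24
(5) = (h - 4)*(h + 6)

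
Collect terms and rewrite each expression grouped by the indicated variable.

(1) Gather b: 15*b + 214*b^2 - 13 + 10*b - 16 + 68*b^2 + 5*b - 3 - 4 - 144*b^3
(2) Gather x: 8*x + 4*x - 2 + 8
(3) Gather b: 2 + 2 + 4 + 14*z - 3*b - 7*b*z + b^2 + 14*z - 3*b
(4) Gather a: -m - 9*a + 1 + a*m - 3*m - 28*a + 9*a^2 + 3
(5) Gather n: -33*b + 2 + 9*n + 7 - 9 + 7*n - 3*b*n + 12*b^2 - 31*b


(1) = -144*b^3 + 282*b^2 + 30*b - 36
(2) = 12*x + 6
(3) = b^2 + b*(-7*z - 6) + 28*z + 8
(4) = 9*a^2 + a*(m - 37) - 4*m + 4
(5) = 12*b^2 - 64*b + n*(16 - 3*b)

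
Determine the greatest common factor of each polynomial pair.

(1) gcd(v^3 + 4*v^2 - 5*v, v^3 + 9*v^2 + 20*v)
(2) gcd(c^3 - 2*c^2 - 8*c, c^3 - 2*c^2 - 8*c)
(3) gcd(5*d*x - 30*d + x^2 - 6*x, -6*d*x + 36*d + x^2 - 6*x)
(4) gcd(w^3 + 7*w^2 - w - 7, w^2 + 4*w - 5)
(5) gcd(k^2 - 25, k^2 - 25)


(1) = v^2 + 5*v
(2) = c^3 - 2*c^2 - 8*c
(3) = x - 6
(4) = gcd((w - 1)*(w + 1)*(w + 7), (w - 1)*(w + 5)) = w - 1
(5) = k^2 - 25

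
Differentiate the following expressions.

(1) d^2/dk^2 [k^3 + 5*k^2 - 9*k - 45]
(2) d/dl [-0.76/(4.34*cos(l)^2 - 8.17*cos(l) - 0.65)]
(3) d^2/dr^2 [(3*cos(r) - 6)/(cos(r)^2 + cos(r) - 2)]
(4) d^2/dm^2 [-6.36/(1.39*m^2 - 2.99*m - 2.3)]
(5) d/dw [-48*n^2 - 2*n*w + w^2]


(1) = 6*k + 10
(2) = (6.2092 - 6.5968*cos(l))*sin(l)/(-4.34*cos(l)^2 + 8.17*cos(l) + 0.65)^2
(3) = 3*(-(1 - cos(2*r))^2/4 + 14*cos(r) + cos(2*r) + 2*cos(3*r) + 10)/((cos(r) - 1)^2*(cos(r) + 2)^3)
(4) = (-24.576312*m^2 + 52.865592*m + 6.36*(2.78*m - 2.99)*(5.56*m - 5.98) + 40.66584)/(-1.39*m^2 + 2.99*m + 2.3)^3
(5) = -2*n + 2*w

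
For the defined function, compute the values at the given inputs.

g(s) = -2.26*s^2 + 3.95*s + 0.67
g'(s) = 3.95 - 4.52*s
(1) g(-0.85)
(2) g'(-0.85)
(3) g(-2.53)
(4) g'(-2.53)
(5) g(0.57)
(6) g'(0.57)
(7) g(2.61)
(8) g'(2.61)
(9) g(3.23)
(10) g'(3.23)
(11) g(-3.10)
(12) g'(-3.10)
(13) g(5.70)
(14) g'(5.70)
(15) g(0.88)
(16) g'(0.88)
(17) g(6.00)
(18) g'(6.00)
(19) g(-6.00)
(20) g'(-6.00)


(1) = -4.32
(2) = 7.79
(3) = -23.79
(4) = 15.39
(5) = 2.19
(6) = 1.37
(7) = -4.42
(8) = -7.85
(9) = -10.15
(10) = -10.65
(11) = -33.29
(12) = 17.96
(13) = -50.24
(14) = -21.81
(15) = 2.40
(16) = -0.03
(17) = -56.99
(18) = -23.17
(19) = -104.39
(20) = 31.07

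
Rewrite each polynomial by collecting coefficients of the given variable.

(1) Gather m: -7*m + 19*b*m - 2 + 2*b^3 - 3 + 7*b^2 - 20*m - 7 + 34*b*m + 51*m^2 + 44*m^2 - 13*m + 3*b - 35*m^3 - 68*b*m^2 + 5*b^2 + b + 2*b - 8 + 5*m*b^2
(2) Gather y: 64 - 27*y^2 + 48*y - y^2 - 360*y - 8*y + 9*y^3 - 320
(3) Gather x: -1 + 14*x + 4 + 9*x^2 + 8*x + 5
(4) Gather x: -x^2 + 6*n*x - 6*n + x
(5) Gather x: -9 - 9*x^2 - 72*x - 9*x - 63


(1) = 2*b^3 + 12*b^2 + 6*b - 35*m^3 + m^2*(95 - 68*b) + m*(5*b^2 + 53*b - 40) - 20
(2) = 9*y^3 - 28*y^2 - 320*y - 256
(3) = 9*x^2 + 22*x + 8
(4) = -6*n - x^2 + x*(6*n + 1)
(5) = -9*x^2 - 81*x - 72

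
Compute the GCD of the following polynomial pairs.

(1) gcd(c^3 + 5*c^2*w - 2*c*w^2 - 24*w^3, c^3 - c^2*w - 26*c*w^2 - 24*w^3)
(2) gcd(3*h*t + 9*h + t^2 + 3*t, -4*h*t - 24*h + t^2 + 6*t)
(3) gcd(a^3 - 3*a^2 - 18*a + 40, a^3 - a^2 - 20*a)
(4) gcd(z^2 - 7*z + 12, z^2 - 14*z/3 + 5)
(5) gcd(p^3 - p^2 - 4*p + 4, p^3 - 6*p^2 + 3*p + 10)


(1) = c + 4*w
(2) = 1
(3) = a^2 - a - 20
(4) = z - 3
(5) = gcd((p - 2)*(p - 1)*(p + 2), (p - 5)*(p - 2)*(p + 1)) = p - 2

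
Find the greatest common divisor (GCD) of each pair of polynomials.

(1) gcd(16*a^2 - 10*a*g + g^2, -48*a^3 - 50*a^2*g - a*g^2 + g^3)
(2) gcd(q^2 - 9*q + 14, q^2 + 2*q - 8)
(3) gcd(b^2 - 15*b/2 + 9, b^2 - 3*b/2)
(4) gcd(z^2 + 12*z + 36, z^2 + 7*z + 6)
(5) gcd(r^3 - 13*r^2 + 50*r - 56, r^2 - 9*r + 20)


(1) = 8*a - g
(2) = q - 2
(3) = gcd((b - 6)*(b - 3/2), b*(b - 3/2)) = b - 3/2
(4) = gcd((z + 6)^2, (z + 1)*(z + 6)) = z + 6
(5) = gcd((r - 7)*(r - 4)*(r - 2), (r - 5)*(r - 4)) = r - 4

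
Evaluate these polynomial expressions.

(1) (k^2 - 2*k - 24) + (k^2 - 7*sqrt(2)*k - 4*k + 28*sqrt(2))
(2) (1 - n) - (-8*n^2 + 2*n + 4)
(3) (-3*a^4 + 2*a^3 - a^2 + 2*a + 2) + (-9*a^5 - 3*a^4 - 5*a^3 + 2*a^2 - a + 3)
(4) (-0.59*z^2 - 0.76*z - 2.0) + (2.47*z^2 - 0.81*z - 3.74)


(1) = 2*k^2 - 7*sqrt(2)*k - 6*k - 24 + 28*sqrt(2)
(2) = 8*n^2 - 3*n - 3
(3) = -9*a^5 - 6*a^4 - 3*a^3 + a^2 + a + 5
(4) = 1.88*z^2 - 1.57*z - 5.74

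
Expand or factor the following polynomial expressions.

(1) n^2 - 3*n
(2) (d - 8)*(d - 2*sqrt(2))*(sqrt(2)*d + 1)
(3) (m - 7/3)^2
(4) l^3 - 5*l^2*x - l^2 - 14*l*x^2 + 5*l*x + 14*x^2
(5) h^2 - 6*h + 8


(1) = n*(n - 3)
(2) = sqrt(2)*d^3 - 8*sqrt(2)*d^2 - 3*d^2 - 2*sqrt(2)*d + 24*d + 16*sqrt(2)
(3) = m^2 - 14*m/3 + 49/9
(4) = (l - 1)*(l - 7*x)*(l + 2*x)
(5) = (h - 4)*(h - 2)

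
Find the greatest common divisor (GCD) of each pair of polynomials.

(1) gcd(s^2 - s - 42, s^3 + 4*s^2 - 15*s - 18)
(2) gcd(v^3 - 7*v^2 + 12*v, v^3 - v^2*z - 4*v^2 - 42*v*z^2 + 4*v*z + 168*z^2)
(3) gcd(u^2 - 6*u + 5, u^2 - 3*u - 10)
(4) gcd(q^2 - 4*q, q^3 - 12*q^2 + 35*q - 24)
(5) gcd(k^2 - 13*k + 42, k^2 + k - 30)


(1) = gcd((s - 7)*(s + 6), (s - 3)*(s + 1)*(s + 6)) = s + 6
(2) = v - 4
(3) = u - 5
(4) = gcd(q*(q - 4), (q - 8)*(q - 3)*(q - 1)) = 1
(5) = gcd((k - 7)*(k - 6), (k - 5)*(k + 6)) = 1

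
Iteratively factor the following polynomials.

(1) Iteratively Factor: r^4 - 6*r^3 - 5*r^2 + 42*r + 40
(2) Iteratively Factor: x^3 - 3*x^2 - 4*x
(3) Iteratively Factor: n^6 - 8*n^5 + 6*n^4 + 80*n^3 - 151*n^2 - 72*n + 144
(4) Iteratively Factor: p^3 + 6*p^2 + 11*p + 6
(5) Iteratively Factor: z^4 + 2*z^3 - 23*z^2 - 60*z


(1) = (r + 2)*(r^3 - 8*r^2 + 11*r + 20) = (r + 1)*(r + 2)*(r^2 - 9*r + 20) = (r - 5)*(r + 1)*(r + 2)*(r - 4)
(2) = (x + 1)*(x^2 - 4*x) = x*(x + 1)*(x - 4)
(3) = (n + 1)*(n^5 - 9*n^4 + 15*n^3 + 65*n^2 - 216*n + 144) = (n - 3)*(n + 1)*(n^4 - 6*n^3 - 3*n^2 + 56*n - 48) = (n - 4)*(n - 3)*(n + 1)*(n^3 - 2*n^2 - 11*n + 12) = (n - 4)*(n - 3)*(n - 1)*(n + 1)*(n^2 - n - 12) = (n - 4)^2*(n - 3)*(n - 1)*(n + 1)*(n + 3)
(4) = (p + 3)*(p^2 + 3*p + 2) = (p + 2)*(p + 3)*(p + 1)
(5) = (z - 5)*(z^3 + 7*z^2 + 12*z) = z*(z - 5)*(z^2 + 7*z + 12) = z*(z - 5)*(z + 3)*(z + 4)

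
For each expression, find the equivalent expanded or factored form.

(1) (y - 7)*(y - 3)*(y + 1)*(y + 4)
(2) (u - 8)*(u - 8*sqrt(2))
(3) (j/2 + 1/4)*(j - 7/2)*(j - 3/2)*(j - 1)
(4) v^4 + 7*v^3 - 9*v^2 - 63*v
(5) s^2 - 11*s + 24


(1) = y^4 - 5*y^3 - 25*y^2 + 65*y + 84
(2) = u^2 - 8*sqrt(2)*u - 8*u + 64*sqrt(2)
(3) = j^4/2 - 11*j^3/4 + 29*j^2/8 - j/16 - 21/16
(4) = v*(v - 3)*(v + 3)*(v + 7)
(5) = (s - 8)*(s - 3)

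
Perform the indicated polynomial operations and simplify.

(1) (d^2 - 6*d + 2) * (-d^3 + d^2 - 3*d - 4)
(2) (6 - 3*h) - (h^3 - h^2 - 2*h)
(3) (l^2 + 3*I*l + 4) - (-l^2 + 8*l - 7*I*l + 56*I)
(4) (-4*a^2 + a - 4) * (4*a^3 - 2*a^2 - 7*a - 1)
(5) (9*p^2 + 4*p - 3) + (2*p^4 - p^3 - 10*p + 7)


(1) = -d^5 + 7*d^4 - 11*d^3 + 16*d^2 + 18*d - 8
(2) = -h^3 + h^2 - h + 6
(3) = 2*l^2 - 8*l + 10*I*l + 4 - 56*I
(4) = -16*a^5 + 12*a^4 + 10*a^3 + 5*a^2 + 27*a + 4
(5) = 2*p^4 - p^3 + 9*p^2 - 6*p + 4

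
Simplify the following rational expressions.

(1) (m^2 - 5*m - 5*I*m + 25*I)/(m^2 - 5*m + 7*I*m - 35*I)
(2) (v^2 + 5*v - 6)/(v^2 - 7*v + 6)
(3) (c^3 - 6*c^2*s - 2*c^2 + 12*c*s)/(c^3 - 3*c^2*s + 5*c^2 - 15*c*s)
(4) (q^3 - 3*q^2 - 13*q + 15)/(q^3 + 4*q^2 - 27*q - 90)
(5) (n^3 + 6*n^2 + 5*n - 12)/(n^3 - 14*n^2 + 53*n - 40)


(1) = (m - 5*I)/(m + 7*I)
(2) = (v + 6)/(v - 6)
(3) = (-c^2 + 6*c*s + 2*c - 12*s)/(-c^2 + 3*c*s - 5*c + 15*s)
(4) = (q - 1)/(q + 6)
(5) = (n^2 + 7*n + 12)/(n^2 - 13*n + 40)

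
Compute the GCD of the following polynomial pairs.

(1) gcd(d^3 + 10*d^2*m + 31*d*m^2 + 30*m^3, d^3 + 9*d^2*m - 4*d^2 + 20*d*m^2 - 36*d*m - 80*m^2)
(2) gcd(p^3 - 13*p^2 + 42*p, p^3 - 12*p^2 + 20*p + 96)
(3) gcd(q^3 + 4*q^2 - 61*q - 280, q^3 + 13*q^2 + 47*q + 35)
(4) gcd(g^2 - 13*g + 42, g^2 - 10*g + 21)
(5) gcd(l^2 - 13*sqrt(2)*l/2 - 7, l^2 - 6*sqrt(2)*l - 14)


(1) = d + 5*m
(2) = gcd(p*(p - 7)*(p - 6), (p - 8)*(p - 6)*(p + 2)) = p - 6
(3) = q^2 + 12*q + 35
(4) = g - 7
(5) = gcd((l - 7*sqrt(2))*(l + sqrt(2)/2), (l - 7*sqrt(2))*(l + sqrt(2))) = l - 7*sqrt(2)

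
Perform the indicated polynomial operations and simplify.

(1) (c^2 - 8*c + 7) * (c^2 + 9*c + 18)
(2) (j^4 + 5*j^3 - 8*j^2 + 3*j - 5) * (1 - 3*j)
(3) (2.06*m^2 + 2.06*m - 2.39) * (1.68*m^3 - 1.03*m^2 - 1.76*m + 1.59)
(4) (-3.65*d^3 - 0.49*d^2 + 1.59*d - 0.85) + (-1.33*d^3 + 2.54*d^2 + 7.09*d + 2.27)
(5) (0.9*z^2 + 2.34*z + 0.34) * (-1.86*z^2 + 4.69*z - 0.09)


(1) = c^4 + c^3 - 47*c^2 - 81*c + 126
(2) = -3*j^5 - 14*j^4 + 29*j^3 - 17*j^2 + 18*j - 5
(3) = 3.4608*m^5 + 1.339*m^4 - 9.7626*m^3 + 2.1115*m^2 + 7.4818*m - 3.8001
(4) = -4.98*d^3 + 2.05*d^2 + 8.68*d + 1.42
(5) = -1.674*z^4 - 0.1314*z^3 + 10.2612*z^2 + 1.384*z - 0.0306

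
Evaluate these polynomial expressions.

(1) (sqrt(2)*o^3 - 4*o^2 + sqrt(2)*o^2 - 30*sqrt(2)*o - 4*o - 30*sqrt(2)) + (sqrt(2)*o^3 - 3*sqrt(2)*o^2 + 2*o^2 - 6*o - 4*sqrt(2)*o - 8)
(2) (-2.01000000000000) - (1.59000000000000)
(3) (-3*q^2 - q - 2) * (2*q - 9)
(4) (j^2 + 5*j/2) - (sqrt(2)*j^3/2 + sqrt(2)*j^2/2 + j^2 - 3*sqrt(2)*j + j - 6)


(1) = 2*sqrt(2)*o^3 - 2*sqrt(2)*o^2 - 2*o^2 - 34*sqrt(2)*o - 10*o - 30*sqrt(2) - 8
(2) = -3.60000000000000
(3) = -6*q^3 + 25*q^2 + 5*q + 18
(4) = -sqrt(2)*j^3/2 - sqrt(2)*j^2/2 + 3*j/2 + 3*sqrt(2)*j + 6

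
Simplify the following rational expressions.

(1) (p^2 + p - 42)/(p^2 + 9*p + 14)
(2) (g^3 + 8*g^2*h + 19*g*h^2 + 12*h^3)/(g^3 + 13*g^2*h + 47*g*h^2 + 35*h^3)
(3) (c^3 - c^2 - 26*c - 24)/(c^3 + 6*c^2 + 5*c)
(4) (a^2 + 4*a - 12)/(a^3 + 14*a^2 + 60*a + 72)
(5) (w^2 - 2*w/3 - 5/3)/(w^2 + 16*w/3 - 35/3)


(1) = (p - 6)/(p + 2)
(2) = (g^2 + 7*g*h + 12*h^2)/(g^2 + 12*g*h + 35*h^2)
(3) = (c^2 - 2*c - 24)/(c^2 + 5*c)
(4) = (a - 2)/(a^2 + 8*a + 12)
(5) = (w + 1)/(w + 7)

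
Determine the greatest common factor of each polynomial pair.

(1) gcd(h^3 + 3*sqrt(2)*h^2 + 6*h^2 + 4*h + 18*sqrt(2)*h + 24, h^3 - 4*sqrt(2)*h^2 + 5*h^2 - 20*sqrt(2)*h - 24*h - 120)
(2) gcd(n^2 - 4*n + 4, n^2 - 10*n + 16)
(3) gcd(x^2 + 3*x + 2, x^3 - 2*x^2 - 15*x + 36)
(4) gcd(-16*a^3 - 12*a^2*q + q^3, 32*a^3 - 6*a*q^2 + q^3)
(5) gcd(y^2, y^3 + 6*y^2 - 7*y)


(1) = gcd((h + 6)*(h + sqrt(2))*(h + 2*sqrt(2)), (h + 5)*(h - 6*sqrt(2))*(h + 2*sqrt(2))) = h + 2*sqrt(2)
(2) = n - 2
(3) = 1
(4) = gcd((-4*a + q)*(2*a + q)^2, (-4*a + q)^2*(2*a + q)) = -8*a^2 - 2*a*q + q^2
(5) = gcd(y^2, y*(y - 1)*(y + 7)) = y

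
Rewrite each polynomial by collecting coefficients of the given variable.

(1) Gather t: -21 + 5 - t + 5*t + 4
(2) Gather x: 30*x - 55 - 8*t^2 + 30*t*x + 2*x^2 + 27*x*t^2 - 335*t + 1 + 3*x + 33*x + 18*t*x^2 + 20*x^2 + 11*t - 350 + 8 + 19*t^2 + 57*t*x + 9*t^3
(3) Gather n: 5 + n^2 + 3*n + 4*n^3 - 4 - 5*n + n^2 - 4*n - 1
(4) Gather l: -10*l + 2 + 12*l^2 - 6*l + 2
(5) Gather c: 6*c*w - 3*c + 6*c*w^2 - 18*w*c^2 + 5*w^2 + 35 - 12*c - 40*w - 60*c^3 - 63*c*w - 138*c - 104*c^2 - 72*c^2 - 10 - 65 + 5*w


(1) = 4*t - 12
(2) = 9*t^3 + 11*t^2 - 324*t + x^2*(18*t + 22) + x*(27*t^2 + 87*t + 66) - 396
(3) = 4*n^3 + 2*n^2 - 6*n
(4) = 12*l^2 - 16*l + 4
(5) = -60*c^3 + c^2*(-18*w - 176) + c*(6*w^2 - 57*w - 153) + 5*w^2 - 35*w - 40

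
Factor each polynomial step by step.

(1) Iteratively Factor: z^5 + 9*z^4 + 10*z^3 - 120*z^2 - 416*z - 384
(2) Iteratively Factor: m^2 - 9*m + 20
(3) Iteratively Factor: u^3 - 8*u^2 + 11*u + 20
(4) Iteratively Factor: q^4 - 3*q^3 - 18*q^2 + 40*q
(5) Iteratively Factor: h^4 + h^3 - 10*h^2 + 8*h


(1) = (z + 4)*(z^4 + 5*z^3 - 10*z^2 - 80*z - 96) = (z + 3)*(z + 4)*(z^3 + 2*z^2 - 16*z - 32) = (z - 4)*(z + 3)*(z + 4)*(z^2 + 6*z + 8) = (z - 4)*(z + 3)*(z + 4)^2*(z + 2)
(2) = (m - 4)*(m - 5)
(3) = (u - 4)*(u^2 - 4*u - 5) = (u - 5)*(u - 4)*(u + 1)
(4) = (q)*(q^3 - 3*q^2 - 18*q + 40) = q*(q - 2)*(q^2 - q - 20) = q*(q - 2)*(q + 4)*(q - 5)
(5) = (h - 1)*(h^3 + 2*h^2 - 8*h) = h*(h - 1)*(h^2 + 2*h - 8) = h*(h - 1)*(h + 4)*(h - 2)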